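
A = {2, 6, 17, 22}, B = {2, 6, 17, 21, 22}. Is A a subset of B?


A ⊆ B means every element of A is in B.
All elements of A are in B.
So A ⊆ B.

Yes, A ⊆ B


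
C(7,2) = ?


C(n,k) = n! / (k!(n-k)!)
C(7,2) = 7! / (2!5!)
= 21

C(7,2) = 21


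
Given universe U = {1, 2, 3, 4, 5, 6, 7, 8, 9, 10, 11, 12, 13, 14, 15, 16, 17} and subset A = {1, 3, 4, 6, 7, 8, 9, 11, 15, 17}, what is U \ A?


Aᶜ = U \ A = elements in U but not in A
U = {1, 2, 3, 4, 5, 6, 7, 8, 9, 10, 11, 12, 13, 14, 15, 16, 17}
A = {1, 3, 4, 6, 7, 8, 9, 11, 15, 17}
Aᶜ = {2, 5, 10, 12, 13, 14, 16}

Aᶜ = {2, 5, 10, 12, 13, 14, 16}


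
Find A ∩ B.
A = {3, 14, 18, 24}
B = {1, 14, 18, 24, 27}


A ∩ B = elements in both A and B
A = {3, 14, 18, 24}
B = {1, 14, 18, 24, 27}
A ∩ B = {14, 18, 24}

A ∩ B = {14, 18, 24}


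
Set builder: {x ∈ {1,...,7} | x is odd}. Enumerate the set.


Checking each candidate:
Condition: odd numbers in {1,...,7}
Result = {1, 3, 5, 7}

{1, 3, 5, 7}


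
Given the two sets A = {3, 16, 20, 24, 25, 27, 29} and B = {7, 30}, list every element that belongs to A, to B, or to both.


A ∪ B = all elements in A or B (or both)
A = {3, 16, 20, 24, 25, 27, 29}
B = {7, 30}
A ∪ B = {3, 7, 16, 20, 24, 25, 27, 29, 30}

A ∪ B = {3, 7, 16, 20, 24, 25, 27, 29, 30}


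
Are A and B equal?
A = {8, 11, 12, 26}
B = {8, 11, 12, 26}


Two sets are equal iff they have exactly the same elements.
A = {8, 11, 12, 26}
B = {8, 11, 12, 26}
Same elements → A = B

Yes, A = B


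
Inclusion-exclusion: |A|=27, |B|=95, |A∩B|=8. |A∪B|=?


|A ∪ B| = |A| + |B| - |A ∩ B|
= 27 + 95 - 8
= 114

|A ∪ B| = 114


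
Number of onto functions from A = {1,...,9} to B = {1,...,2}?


n = |A| = 9, k = |B| = 2. Surjections via inclusion-exclusion:
S(n,k) = Σ(-1)^i × C(k,i) × (k-i)^n, i=0 to k
i=0: (-1)^0×C(2,0)×2^9 = 512
i=1: (-1)^1×C(2,1)×1^9 = -2
i=2: (-1)^2×C(2,2)×0^9 = 0
Total = 510

Number of surjections = 510


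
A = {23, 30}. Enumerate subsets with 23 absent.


A subset of A that omits 23 is a subset of A \ {23}, so there are 2^(n-1) = 2^1 = 2 of them.
Subsets excluding 23: ∅, {30}

Subsets excluding 23 (2 total): ∅, {30}


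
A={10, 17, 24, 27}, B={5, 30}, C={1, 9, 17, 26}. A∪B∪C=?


A ∪ B = {5, 10, 17, 24, 27, 30}
(A ∪ B) ∪ C = {1, 5, 9, 10, 17, 24, 26, 27, 30}

A ∪ B ∪ C = {1, 5, 9, 10, 17, 24, 26, 27, 30}


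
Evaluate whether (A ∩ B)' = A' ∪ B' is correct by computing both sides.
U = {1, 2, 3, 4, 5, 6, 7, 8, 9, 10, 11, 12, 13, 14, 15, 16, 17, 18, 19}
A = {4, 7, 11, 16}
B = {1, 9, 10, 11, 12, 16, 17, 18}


LHS: A ∩ B = {11, 16}
(A ∩ B)' = U \ (A ∩ B) = {1, 2, 3, 4, 5, 6, 7, 8, 9, 10, 12, 13, 14, 15, 17, 18, 19}
A' = {1, 2, 3, 5, 6, 8, 9, 10, 12, 13, 14, 15, 17, 18, 19}, B' = {2, 3, 4, 5, 6, 7, 8, 13, 14, 15, 19}
Claimed RHS: A' ∪ B' = {1, 2, 3, 4, 5, 6, 7, 8, 9, 10, 12, 13, 14, 15, 17, 18, 19}
Identity is VALID: LHS = RHS = {1, 2, 3, 4, 5, 6, 7, 8, 9, 10, 12, 13, 14, 15, 17, 18, 19} ✓

Identity is valid. (A ∩ B)' = A' ∪ B' = {1, 2, 3, 4, 5, 6, 7, 8, 9, 10, 12, 13, 14, 15, 17, 18, 19}


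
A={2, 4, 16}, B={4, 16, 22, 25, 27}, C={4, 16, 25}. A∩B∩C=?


A ∩ B = {4, 16}
(A ∩ B) ∩ C = {4, 16}

A ∩ B ∩ C = {4, 16}


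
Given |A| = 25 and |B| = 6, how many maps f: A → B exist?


Each of |A| = 25 inputs maps to any of |B| = 6 outputs.
# functions = |B|^|A| = 6^25
= 28430288029929701376

Number of functions = 28430288029929701376


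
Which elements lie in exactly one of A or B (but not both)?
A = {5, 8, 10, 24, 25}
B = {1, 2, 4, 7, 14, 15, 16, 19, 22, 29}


A △ B = (A \ B) ∪ (B \ A) = elements in exactly one of A or B
A \ B = {5, 8, 10, 24, 25}
B \ A = {1, 2, 4, 7, 14, 15, 16, 19, 22, 29}
A △ B = {1, 2, 4, 5, 7, 8, 10, 14, 15, 16, 19, 22, 24, 25, 29}

A △ B = {1, 2, 4, 5, 7, 8, 10, 14, 15, 16, 19, 22, 24, 25, 29}


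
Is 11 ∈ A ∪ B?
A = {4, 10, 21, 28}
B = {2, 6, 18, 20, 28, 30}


A = {4, 10, 21, 28}, B = {2, 6, 18, 20, 28, 30}
A ∪ B = all elements in A or B
A ∪ B = {2, 4, 6, 10, 18, 20, 21, 28, 30}
Checking if 11 ∈ A ∪ B
11 is not in A ∪ B → False

11 ∉ A ∪ B


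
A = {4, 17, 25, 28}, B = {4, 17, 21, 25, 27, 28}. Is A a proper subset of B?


A ⊂ B requires: A ⊆ B AND A ≠ B.
A ⊆ B? Yes
A = B? No
A ⊂ B: Yes (A is a proper subset of B)

Yes, A ⊂ B


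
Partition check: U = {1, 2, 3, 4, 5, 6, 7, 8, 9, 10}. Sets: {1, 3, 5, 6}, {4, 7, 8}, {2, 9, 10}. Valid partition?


A partition requires: (1) non-empty parts, (2) pairwise disjoint, (3) union = U
Parts: {1, 3, 5, 6}, {4, 7, 8}, {2, 9, 10}
Union of parts: {1, 2, 3, 4, 5, 6, 7, 8, 9, 10}
U = {1, 2, 3, 4, 5, 6, 7, 8, 9, 10}
All non-empty? True
Pairwise disjoint? True
Covers U? True

Yes, valid partition


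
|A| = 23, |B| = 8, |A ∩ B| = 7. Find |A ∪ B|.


|A ∪ B| = |A| + |B| - |A ∩ B|
= 23 + 8 - 7
= 24

|A ∪ B| = 24


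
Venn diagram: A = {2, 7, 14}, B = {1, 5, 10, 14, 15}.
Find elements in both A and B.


A = {2, 7, 14}
B = {1, 5, 10, 14, 15}
Region: in both A and B
Elements: {14}

Elements in both A and B: {14}


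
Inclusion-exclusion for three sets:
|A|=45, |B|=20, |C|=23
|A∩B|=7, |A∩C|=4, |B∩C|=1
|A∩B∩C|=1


|A∪B∪C| = |A|+|B|+|C| - |A∩B|-|A∩C|-|B∩C| + |A∩B∩C|
= 45+20+23 - 7-4-1 + 1
= 88 - 12 + 1
= 77

|A ∪ B ∪ C| = 77


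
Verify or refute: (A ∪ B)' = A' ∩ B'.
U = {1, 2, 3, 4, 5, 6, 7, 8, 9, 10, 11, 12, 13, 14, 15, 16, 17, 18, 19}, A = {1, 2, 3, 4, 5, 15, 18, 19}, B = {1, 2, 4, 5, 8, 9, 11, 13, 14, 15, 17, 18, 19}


LHS: A ∪ B = {1, 2, 3, 4, 5, 8, 9, 11, 13, 14, 15, 17, 18, 19}
(A ∪ B)' = U \ (A ∪ B) = {6, 7, 10, 12, 16}
A' = {6, 7, 8, 9, 10, 11, 12, 13, 14, 16, 17}, B' = {3, 6, 7, 10, 12, 16}
Claimed RHS: A' ∩ B' = {6, 7, 10, 12, 16}
Identity is VALID: LHS = RHS = {6, 7, 10, 12, 16} ✓

Identity is valid. (A ∪ B)' = A' ∩ B' = {6, 7, 10, 12, 16}


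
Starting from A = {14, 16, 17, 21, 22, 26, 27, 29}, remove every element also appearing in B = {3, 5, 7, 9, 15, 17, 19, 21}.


A \ B = elements in A but not in B
A = {14, 16, 17, 21, 22, 26, 27, 29}
B = {3, 5, 7, 9, 15, 17, 19, 21}
Remove from A any elements in B
A \ B = {14, 16, 22, 26, 27, 29}

A \ B = {14, 16, 22, 26, 27, 29}


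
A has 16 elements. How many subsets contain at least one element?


Total subsets = 2^n = 2^16 = 65536
Non-empty subsets exclude the empty set: 2^n - 1
= 65536 - 1
= 65535

Number of non-empty subsets = 65535


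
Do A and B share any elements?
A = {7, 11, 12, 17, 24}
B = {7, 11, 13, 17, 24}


Disjoint means A ∩ B = ∅.
A ∩ B = {7, 11, 17, 24}
A ∩ B ≠ ∅, so A and B are NOT disjoint.

Yes — A and B share the element(s) of A ∩ B = {7, 11, 17, 24}, so they are not disjoint


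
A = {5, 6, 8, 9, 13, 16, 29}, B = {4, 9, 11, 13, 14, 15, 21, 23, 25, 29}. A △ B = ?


A △ B = (A \ B) ∪ (B \ A) = elements in exactly one of A or B
A \ B = {5, 6, 8, 16}
B \ A = {4, 11, 14, 15, 21, 23, 25}
A △ B = {4, 5, 6, 8, 11, 14, 15, 16, 21, 23, 25}

A △ B = {4, 5, 6, 8, 11, 14, 15, 16, 21, 23, 25}


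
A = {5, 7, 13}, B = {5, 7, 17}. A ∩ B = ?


A ∩ B = elements in both A and B
A = {5, 7, 13}
B = {5, 7, 17}
A ∩ B = {5, 7}

A ∩ B = {5, 7}


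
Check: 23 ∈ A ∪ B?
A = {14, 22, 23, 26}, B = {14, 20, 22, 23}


A = {14, 22, 23, 26}, B = {14, 20, 22, 23}
A ∪ B = all elements in A or B
A ∪ B = {14, 20, 22, 23, 26}
Checking if 23 ∈ A ∪ B
23 is in A ∪ B → True

23 ∈ A ∪ B


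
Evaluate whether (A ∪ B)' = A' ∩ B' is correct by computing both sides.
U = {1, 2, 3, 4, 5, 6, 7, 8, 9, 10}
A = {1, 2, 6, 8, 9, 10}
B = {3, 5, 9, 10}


LHS: A ∪ B = {1, 2, 3, 5, 6, 8, 9, 10}
(A ∪ B)' = U \ (A ∪ B) = {4, 7}
A' = {3, 4, 5, 7}, B' = {1, 2, 4, 6, 7, 8}
Claimed RHS: A' ∩ B' = {4, 7}
Identity is VALID: LHS = RHS = {4, 7} ✓

Identity is valid. (A ∪ B)' = A' ∩ B' = {4, 7}


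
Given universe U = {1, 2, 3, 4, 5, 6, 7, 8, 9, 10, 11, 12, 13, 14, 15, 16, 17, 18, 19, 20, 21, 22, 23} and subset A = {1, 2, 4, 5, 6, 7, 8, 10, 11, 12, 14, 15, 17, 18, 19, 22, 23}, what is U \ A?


Aᶜ = U \ A = elements in U but not in A
U = {1, 2, 3, 4, 5, 6, 7, 8, 9, 10, 11, 12, 13, 14, 15, 16, 17, 18, 19, 20, 21, 22, 23}
A = {1, 2, 4, 5, 6, 7, 8, 10, 11, 12, 14, 15, 17, 18, 19, 22, 23}
Aᶜ = {3, 9, 13, 16, 20, 21}

Aᶜ = {3, 9, 13, 16, 20, 21}


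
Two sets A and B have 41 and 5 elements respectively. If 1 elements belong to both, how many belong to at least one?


|A ∪ B| = |A| + |B| - |A ∩ B|
= 41 + 5 - 1
= 45

|A ∪ B| = 45


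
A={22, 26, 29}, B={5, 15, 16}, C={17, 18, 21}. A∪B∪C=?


A ∪ B = {5, 15, 16, 22, 26, 29}
(A ∪ B) ∪ C = {5, 15, 16, 17, 18, 21, 22, 26, 29}

A ∪ B ∪ C = {5, 15, 16, 17, 18, 21, 22, 26, 29}


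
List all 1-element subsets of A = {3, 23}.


|A| = 2, so A has C(2,1) = 2 subsets of size 1.
Enumerate by choosing 1 elements from A at a time:
{3}, {23}

1-element subsets (2 total): {3}, {23}


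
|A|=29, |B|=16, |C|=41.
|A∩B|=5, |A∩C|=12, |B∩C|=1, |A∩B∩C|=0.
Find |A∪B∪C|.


|A∪B∪C| = |A|+|B|+|C| - |A∩B|-|A∩C|-|B∩C| + |A∩B∩C|
= 29+16+41 - 5-12-1 + 0
= 86 - 18 + 0
= 68

|A ∪ B ∪ C| = 68


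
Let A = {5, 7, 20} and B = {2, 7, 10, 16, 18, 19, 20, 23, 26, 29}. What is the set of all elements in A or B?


A ∪ B = all elements in A or B (or both)
A = {5, 7, 20}
B = {2, 7, 10, 16, 18, 19, 20, 23, 26, 29}
A ∪ B = {2, 5, 7, 10, 16, 18, 19, 20, 23, 26, 29}

A ∪ B = {2, 5, 7, 10, 16, 18, 19, 20, 23, 26, 29}


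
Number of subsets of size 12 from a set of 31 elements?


C(n,k) = n! / (k!(n-k)!)
C(31,12) = 31! / (12!19!)
= 141120525

C(31,12) = 141120525


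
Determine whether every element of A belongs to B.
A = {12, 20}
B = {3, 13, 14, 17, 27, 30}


A ⊆ B means every element of A is in B.
Elements in A not in B: {12, 20}
So A ⊄ B.

No, A ⊄ B


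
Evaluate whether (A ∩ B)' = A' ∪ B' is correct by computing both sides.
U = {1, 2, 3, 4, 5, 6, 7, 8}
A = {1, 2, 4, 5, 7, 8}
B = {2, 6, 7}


LHS: A ∩ B = {2, 7}
(A ∩ B)' = U \ (A ∩ B) = {1, 3, 4, 5, 6, 8}
A' = {3, 6}, B' = {1, 3, 4, 5, 8}
Claimed RHS: A' ∪ B' = {1, 3, 4, 5, 6, 8}
Identity is VALID: LHS = RHS = {1, 3, 4, 5, 6, 8} ✓

Identity is valid. (A ∩ B)' = A' ∪ B' = {1, 3, 4, 5, 6, 8}


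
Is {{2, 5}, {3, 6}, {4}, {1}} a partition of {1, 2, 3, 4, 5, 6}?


A partition requires: (1) non-empty parts, (2) pairwise disjoint, (3) union = U
Parts: {2, 5}, {3, 6}, {4}, {1}
Union of parts: {1, 2, 3, 4, 5, 6}
U = {1, 2, 3, 4, 5, 6}
All non-empty? True
Pairwise disjoint? True
Covers U? True

Yes, valid partition


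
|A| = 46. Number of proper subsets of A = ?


Total subsets = 2^n = 2^46 = 70368744177664
Proper subsets exclude the set itself: 2^n - 1
= 70368744177664 - 1
= 70368744177663

Number of proper subsets = 70368744177663


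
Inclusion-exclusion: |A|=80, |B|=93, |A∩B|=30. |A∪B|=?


|A ∪ B| = |A| + |B| - |A ∩ B|
= 80 + 93 - 30
= 143

|A ∪ B| = 143


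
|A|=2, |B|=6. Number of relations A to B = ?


A relation from A to B is any subset of A × B.
|A × B| = 2 × 6 = 12
# relations = 2^|A × B| = 2^12 = 4096

Number of relations = 4096


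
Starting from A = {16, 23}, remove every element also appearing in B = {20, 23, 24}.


A \ B = elements in A but not in B
A = {16, 23}
B = {20, 23, 24}
Remove from A any elements in B
A \ B = {16}

A \ B = {16}


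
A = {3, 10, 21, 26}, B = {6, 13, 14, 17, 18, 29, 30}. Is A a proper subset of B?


A ⊂ B requires: A ⊆ B AND A ≠ B.
A ⊆ B? No
A ⊄ B, so A is not a proper subset.

No, A is not a proper subset of B


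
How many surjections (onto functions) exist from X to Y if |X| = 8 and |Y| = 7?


n = |X| = 8, k = |Y| = 7. Surjections via inclusion-exclusion:
S(n,k) = Σ(-1)^i × C(k,i) × (k-i)^n, i=0 to k
i=0: (-1)^0×C(7,0)×7^8 = 5764801
i=1: (-1)^1×C(7,1)×6^8 = -11757312
i=2: (-1)^2×C(7,2)×5^8 = 8203125
i=3: (-1)^3×C(7,3)×4^8 = -2293760
i=4: (-1)^4×C(7,4)×3^8 = 229635
i=5: (-1)^5×C(7,5)×2^8 = -5376
i=6: (-1)^6×C(7,6)×1^8 = 7
i=7: (-1)^7×C(7,7)×0^8 = 0
Total = 141120

Number of surjections = 141120


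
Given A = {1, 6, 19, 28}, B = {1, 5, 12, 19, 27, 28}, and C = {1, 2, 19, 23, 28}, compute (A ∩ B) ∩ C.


A ∩ B = {1, 19, 28}
(A ∩ B) ∩ C = {1, 19, 28}

A ∩ B ∩ C = {1, 19, 28}


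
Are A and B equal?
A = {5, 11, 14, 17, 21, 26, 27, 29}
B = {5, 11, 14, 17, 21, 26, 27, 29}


Two sets are equal iff they have exactly the same elements.
A = {5, 11, 14, 17, 21, 26, 27, 29}
B = {5, 11, 14, 17, 21, 26, 27, 29}
Same elements → A = B

Yes, A = B


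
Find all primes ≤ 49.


Checking each candidate:
Condition: primes ≤ 49
Result = {2, 3, 5, 7, 11, 13, 17, 19, 23, 29, 31, 37, 41, 43, 47}

{2, 3, 5, 7, 11, 13, 17, 19, 23, 29, 31, 37, 41, 43, 47}


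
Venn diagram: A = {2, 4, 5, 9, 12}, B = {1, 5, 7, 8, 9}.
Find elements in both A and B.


A = {2, 4, 5, 9, 12}
B = {1, 5, 7, 8, 9}
Region: in both A and B
Elements: {5, 9}

Elements in both A and B: {5, 9}


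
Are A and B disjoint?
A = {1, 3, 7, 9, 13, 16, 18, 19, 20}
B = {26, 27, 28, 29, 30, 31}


Disjoint means A ∩ B = ∅.
A ∩ B = ∅
A ∩ B = ∅, so A and B are disjoint.

Yes, A and B are disjoint


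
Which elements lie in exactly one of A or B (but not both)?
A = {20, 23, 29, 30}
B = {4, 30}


A △ B = (A \ B) ∪ (B \ A) = elements in exactly one of A or B
A \ B = {20, 23, 29}
B \ A = {4}
A △ B = {4, 20, 23, 29}

A △ B = {4, 20, 23, 29}


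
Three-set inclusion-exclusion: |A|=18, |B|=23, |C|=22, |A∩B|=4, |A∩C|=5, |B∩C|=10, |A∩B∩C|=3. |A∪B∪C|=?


|A∪B∪C| = |A|+|B|+|C| - |A∩B|-|A∩C|-|B∩C| + |A∩B∩C|
= 18+23+22 - 4-5-10 + 3
= 63 - 19 + 3
= 47

|A ∪ B ∪ C| = 47


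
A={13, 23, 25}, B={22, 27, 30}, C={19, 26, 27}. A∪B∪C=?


A ∪ B = {13, 22, 23, 25, 27, 30}
(A ∪ B) ∪ C = {13, 19, 22, 23, 25, 26, 27, 30}

A ∪ B ∪ C = {13, 19, 22, 23, 25, 26, 27, 30}


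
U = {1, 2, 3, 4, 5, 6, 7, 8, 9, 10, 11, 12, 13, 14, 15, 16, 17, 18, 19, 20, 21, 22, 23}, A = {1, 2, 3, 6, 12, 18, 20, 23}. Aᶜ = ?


Aᶜ = U \ A = elements in U but not in A
U = {1, 2, 3, 4, 5, 6, 7, 8, 9, 10, 11, 12, 13, 14, 15, 16, 17, 18, 19, 20, 21, 22, 23}
A = {1, 2, 3, 6, 12, 18, 20, 23}
Aᶜ = {4, 5, 7, 8, 9, 10, 11, 13, 14, 15, 16, 17, 19, 21, 22}

Aᶜ = {4, 5, 7, 8, 9, 10, 11, 13, 14, 15, 16, 17, 19, 21, 22}


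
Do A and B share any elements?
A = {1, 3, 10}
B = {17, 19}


Disjoint means A ∩ B = ∅.
A ∩ B = ∅
A ∩ B = ∅, so A and B are disjoint.

No — A and B share no elements (A ∩ B = ∅), so they are disjoint


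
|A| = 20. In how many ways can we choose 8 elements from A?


C(n,k) = n! / (k!(n-k)!)
C(20,8) = 20! / (8!12!)
= 125970

C(20,8) = 125970


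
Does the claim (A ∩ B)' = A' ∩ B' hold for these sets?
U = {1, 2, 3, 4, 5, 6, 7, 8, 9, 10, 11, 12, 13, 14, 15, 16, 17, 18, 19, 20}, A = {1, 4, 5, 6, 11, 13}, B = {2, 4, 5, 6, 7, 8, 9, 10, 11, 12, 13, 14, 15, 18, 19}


LHS: A ∩ B = {4, 5, 6, 11, 13}
(A ∩ B)' = U \ (A ∩ B) = {1, 2, 3, 7, 8, 9, 10, 12, 14, 15, 16, 17, 18, 19, 20}
A' = {2, 3, 7, 8, 9, 10, 12, 14, 15, 16, 17, 18, 19, 20}, B' = {1, 3, 16, 17, 20}
Claimed RHS: A' ∩ B' = {3, 16, 17, 20}
Identity is INVALID: LHS = {1, 2, 3, 7, 8, 9, 10, 12, 14, 15, 16, 17, 18, 19, 20} but the RHS claimed here equals {3, 16, 17, 20}. The correct form is (A ∩ B)' = A' ∪ B'.

Identity is invalid: (A ∩ B)' = {1, 2, 3, 7, 8, 9, 10, 12, 14, 15, 16, 17, 18, 19, 20} but A' ∩ B' = {3, 16, 17, 20}. The correct De Morgan law is (A ∩ B)' = A' ∪ B'.


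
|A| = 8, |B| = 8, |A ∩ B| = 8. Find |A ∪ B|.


|A ∪ B| = |A| + |B| - |A ∩ B|
= 8 + 8 - 8
= 8

|A ∪ B| = 8


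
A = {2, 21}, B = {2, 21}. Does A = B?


Two sets are equal iff they have exactly the same elements.
A = {2, 21}
B = {2, 21}
Same elements → A = B

Yes, A = B


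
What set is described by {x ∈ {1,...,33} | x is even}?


Checking each candidate:
Condition: even numbers in {1,...,33}
Result = {2, 4, 6, 8, 10, 12, 14, 16, 18, 20, 22, 24, 26, 28, 30, 32}

{2, 4, 6, 8, 10, 12, 14, 16, 18, 20, 22, 24, 26, 28, 30, 32}


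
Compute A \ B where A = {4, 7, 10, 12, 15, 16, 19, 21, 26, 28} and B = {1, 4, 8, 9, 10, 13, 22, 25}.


A \ B = elements in A but not in B
A = {4, 7, 10, 12, 15, 16, 19, 21, 26, 28}
B = {1, 4, 8, 9, 10, 13, 22, 25}
Remove from A any elements in B
A \ B = {7, 12, 15, 16, 19, 21, 26, 28}

A \ B = {7, 12, 15, 16, 19, 21, 26, 28}


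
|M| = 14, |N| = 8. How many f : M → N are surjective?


n = |M| = 14, k = |N| = 8. Surjections via inclusion-exclusion:
S(n,k) = Σ(-1)^i × C(k,i) × (k-i)^n, i=0 to k
i=0: (-1)^0×C(8,0)×8^14 = 4398046511104
i=1: (-1)^1×C(8,1)×7^14 = -5425784582792
i=2: (-1)^2×C(8,2)×6^14 = 2194196594688
i=3: (-1)^3×C(8,3)×5^14 = -341796875000
i=4: (-1)^4×C(8,4)×4^14 = 18790481920
i=5: (-1)^5×C(8,5)×3^14 = -267846264
i=6: (-1)^6×C(8,6)×2^14 = 458752
i=7: (-1)^7×C(8,7)×1^14 = -8
i=8: (-1)^8×C(8,8)×0^14 = 0
Total = 843184742400

Number of surjections = 843184742400


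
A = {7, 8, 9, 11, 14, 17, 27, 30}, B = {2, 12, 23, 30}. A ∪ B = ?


A ∪ B = all elements in A or B (or both)
A = {7, 8, 9, 11, 14, 17, 27, 30}
B = {2, 12, 23, 30}
A ∪ B = {2, 7, 8, 9, 11, 12, 14, 17, 23, 27, 30}

A ∪ B = {2, 7, 8, 9, 11, 12, 14, 17, 23, 27, 30}


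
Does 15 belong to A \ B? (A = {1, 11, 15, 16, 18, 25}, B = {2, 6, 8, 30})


A = {1, 11, 15, 16, 18, 25}, B = {2, 6, 8, 30}
A \ B = elements in A but not in B
A \ B = {1, 11, 15, 16, 18, 25}
Checking if 15 ∈ A \ B
15 is in A \ B → True

15 ∈ A \ B


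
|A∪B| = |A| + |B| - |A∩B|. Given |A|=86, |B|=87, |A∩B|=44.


|A ∪ B| = |A| + |B| - |A ∩ B|
= 86 + 87 - 44
= 129

|A ∪ B| = 129


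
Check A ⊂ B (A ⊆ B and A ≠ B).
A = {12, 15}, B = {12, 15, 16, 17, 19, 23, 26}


A ⊂ B requires: A ⊆ B AND A ≠ B.
A ⊆ B? Yes
A = B? No
A ⊂ B: Yes (A is a proper subset of B)

Yes, A ⊂ B


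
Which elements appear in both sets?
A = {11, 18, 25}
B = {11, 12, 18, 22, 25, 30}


A ∩ B = elements in both A and B
A = {11, 18, 25}
B = {11, 12, 18, 22, 25, 30}
A ∩ B = {11, 18, 25}

A ∩ B = {11, 18, 25}


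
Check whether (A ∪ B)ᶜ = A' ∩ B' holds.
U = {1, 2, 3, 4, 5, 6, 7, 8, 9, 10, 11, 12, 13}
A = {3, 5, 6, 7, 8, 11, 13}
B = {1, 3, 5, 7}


LHS: A ∪ B = {1, 3, 5, 6, 7, 8, 11, 13}
(A ∪ B)' = U \ (A ∪ B) = {2, 4, 9, 10, 12}
A' = {1, 2, 4, 9, 10, 12}, B' = {2, 4, 6, 8, 9, 10, 11, 12, 13}
Claimed RHS: A' ∩ B' = {2, 4, 9, 10, 12}
Identity is VALID: LHS = RHS = {2, 4, 9, 10, 12} ✓

Identity is valid. (A ∪ B)' = A' ∩ B' = {2, 4, 9, 10, 12}


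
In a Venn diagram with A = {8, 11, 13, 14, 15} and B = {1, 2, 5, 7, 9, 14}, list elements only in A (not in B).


A = {8, 11, 13, 14, 15}
B = {1, 2, 5, 7, 9, 14}
Region: only in A (not in B)
Elements: {8, 11, 13, 15}

Elements only in A (not in B): {8, 11, 13, 15}


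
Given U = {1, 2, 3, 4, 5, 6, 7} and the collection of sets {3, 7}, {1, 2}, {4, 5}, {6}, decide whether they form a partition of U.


A partition requires: (1) non-empty parts, (2) pairwise disjoint, (3) union = U
Parts: {3, 7}, {1, 2}, {4, 5}, {6}
Union of parts: {1, 2, 3, 4, 5, 6, 7}
U = {1, 2, 3, 4, 5, 6, 7}
All non-empty? True
Pairwise disjoint? True
Covers U? True

Yes, valid partition


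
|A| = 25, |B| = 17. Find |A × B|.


|A × B| = |A| × |B|
= 25 × 17
= 425

|A × B| = 425


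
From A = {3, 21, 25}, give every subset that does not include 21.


A subset of A that omits 21 is a subset of A \ {21}, so there are 2^(n-1) = 2^2 = 4 of them.
Subsets excluding 21: ∅, {3}, {25}, {3, 25}

Subsets excluding 21 (4 total): ∅, {3}, {25}, {3, 25}


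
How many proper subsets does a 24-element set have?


Total subsets = 2^n = 2^24 = 16777216
Proper subsets exclude the set itself: 2^n - 1
= 16777216 - 1
= 16777215

Number of proper subsets = 16777215


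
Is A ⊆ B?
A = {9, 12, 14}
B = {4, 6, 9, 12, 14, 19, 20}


A ⊆ B means every element of A is in B.
All elements of A are in B.
So A ⊆ B.

Yes, A ⊆ B


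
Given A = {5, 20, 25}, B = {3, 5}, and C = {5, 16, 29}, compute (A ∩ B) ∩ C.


A ∩ B = {5}
(A ∩ B) ∩ C = {5}

A ∩ B ∩ C = {5}


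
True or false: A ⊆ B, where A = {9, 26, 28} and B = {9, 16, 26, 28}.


A ⊆ B means every element of A is in B.
All elements of A are in B.
So A ⊆ B.

Yes, A ⊆ B


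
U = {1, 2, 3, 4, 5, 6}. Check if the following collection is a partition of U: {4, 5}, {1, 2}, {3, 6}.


A partition requires: (1) non-empty parts, (2) pairwise disjoint, (3) union = U
Parts: {4, 5}, {1, 2}, {3, 6}
Union of parts: {1, 2, 3, 4, 5, 6}
U = {1, 2, 3, 4, 5, 6}
All non-empty? True
Pairwise disjoint? True
Covers U? True

Yes, valid partition


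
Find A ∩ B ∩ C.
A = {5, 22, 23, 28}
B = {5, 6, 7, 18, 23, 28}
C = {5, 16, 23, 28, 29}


A ∩ B = {5, 23, 28}
(A ∩ B) ∩ C = {5, 23, 28}

A ∩ B ∩ C = {5, 23, 28}


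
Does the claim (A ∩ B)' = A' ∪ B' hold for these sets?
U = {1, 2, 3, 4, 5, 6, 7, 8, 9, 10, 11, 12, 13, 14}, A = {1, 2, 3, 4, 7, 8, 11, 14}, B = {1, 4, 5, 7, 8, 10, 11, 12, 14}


LHS: A ∩ B = {1, 4, 7, 8, 11, 14}
(A ∩ B)' = U \ (A ∩ B) = {2, 3, 5, 6, 9, 10, 12, 13}
A' = {5, 6, 9, 10, 12, 13}, B' = {2, 3, 6, 9, 13}
Claimed RHS: A' ∪ B' = {2, 3, 5, 6, 9, 10, 12, 13}
Identity is VALID: LHS = RHS = {2, 3, 5, 6, 9, 10, 12, 13} ✓

Identity is valid. (A ∩ B)' = A' ∪ B' = {2, 3, 5, 6, 9, 10, 12, 13}


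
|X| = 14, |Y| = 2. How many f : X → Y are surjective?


n = |X| = 14, k = |Y| = 2. Surjections via inclusion-exclusion:
S(n,k) = Σ(-1)^i × C(k,i) × (k-i)^n, i=0 to k
i=0: (-1)^0×C(2,0)×2^14 = 16384
i=1: (-1)^1×C(2,1)×1^14 = -2
i=2: (-1)^2×C(2,2)×0^14 = 0
Total = 16382

Number of surjections = 16382


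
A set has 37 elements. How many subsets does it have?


Number of subsets = 2^n
= 2^37
= 137438953472

|P(A)| = 137438953472


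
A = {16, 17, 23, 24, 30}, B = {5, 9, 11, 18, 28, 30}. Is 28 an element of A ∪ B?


A = {16, 17, 23, 24, 30}, B = {5, 9, 11, 18, 28, 30}
A ∪ B = all elements in A or B
A ∪ B = {5, 9, 11, 16, 17, 18, 23, 24, 28, 30}
Checking if 28 ∈ A ∪ B
28 is in A ∪ B → True

28 ∈ A ∪ B


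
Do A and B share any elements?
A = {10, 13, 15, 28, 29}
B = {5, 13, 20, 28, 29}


Disjoint means A ∩ B = ∅.
A ∩ B = {13, 28, 29}
A ∩ B ≠ ∅, so A and B are NOT disjoint.

Yes — A and B share the element(s) of A ∩ B = {13, 28, 29}, so they are not disjoint


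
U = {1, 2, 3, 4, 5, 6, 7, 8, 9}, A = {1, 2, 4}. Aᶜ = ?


Aᶜ = U \ A = elements in U but not in A
U = {1, 2, 3, 4, 5, 6, 7, 8, 9}
A = {1, 2, 4}
Aᶜ = {3, 5, 6, 7, 8, 9}

Aᶜ = {3, 5, 6, 7, 8, 9}


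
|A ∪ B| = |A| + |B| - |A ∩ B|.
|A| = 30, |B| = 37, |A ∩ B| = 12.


|A ∪ B| = |A| + |B| - |A ∩ B|
= 30 + 37 - 12
= 55

|A ∪ B| = 55


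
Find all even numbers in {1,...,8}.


Checking each candidate:
Condition: even numbers in {1,...,8}
Result = {2, 4, 6, 8}

{2, 4, 6, 8}


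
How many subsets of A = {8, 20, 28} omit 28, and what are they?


A subset of A that omits 28 is a subset of A \ {28}, so there are 2^(n-1) = 2^2 = 4 of them.
Subsets excluding 28: ∅, {8}, {20}, {8, 20}

Subsets excluding 28 (4 total): ∅, {8}, {20}, {8, 20}


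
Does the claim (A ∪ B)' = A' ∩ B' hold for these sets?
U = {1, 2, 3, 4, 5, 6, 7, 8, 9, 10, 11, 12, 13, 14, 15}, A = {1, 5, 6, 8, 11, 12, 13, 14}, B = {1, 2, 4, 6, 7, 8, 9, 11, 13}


LHS: A ∪ B = {1, 2, 4, 5, 6, 7, 8, 9, 11, 12, 13, 14}
(A ∪ B)' = U \ (A ∪ B) = {3, 10, 15}
A' = {2, 3, 4, 7, 9, 10, 15}, B' = {3, 5, 10, 12, 14, 15}
Claimed RHS: A' ∩ B' = {3, 10, 15}
Identity is VALID: LHS = RHS = {3, 10, 15} ✓

Identity is valid. (A ∪ B)' = A' ∩ B' = {3, 10, 15}


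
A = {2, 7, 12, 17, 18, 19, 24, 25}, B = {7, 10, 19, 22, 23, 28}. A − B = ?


A \ B = elements in A but not in B
A = {2, 7, 12, 17, 18, 19, 24, 25}
B = {7, 10, 19, 22, 23, 28}
Remove from A any elements in B
A \ B = {2, 12, 17, 18, 24, 25}

A \ B = {2, 12, 17, 18, 24, 25}


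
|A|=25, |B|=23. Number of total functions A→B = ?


Each of |A| = 25 inputs maps to any of |B| = 23 outputs.
# functions = |B|^|A| = 23^25
= 11045767571919545466173812409689943

Number of functions = 11045767571919545466173812409689943


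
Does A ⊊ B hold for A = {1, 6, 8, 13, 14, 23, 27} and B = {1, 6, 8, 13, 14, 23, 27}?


A ⊂ B requires: A ⊆ B AND A ≠ B.
A ⊆ B? Yes
A = B? Yes
A = B, so A is not a PROPER subset.

No, A is not a proper subset of B


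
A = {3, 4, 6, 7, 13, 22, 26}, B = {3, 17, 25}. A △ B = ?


A △ B = (A \ B) ∪ (B \ A) = elements in exactly one of A or B
A \ B = {4, 6, 7, 13, 22, 26}
B \ A = {17, 25}
A △ B = {4, 6, 7, 13, 17, 22, 25, 26}

A △ B = {4, 6, 7, 13, 17, 22, 25, 26}


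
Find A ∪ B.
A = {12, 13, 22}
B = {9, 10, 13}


A ∪ B = all elements in A or B (or both)
A = {12, 13, 22}
B = {9, 10, 13}
A ∪ B = {9, 10, 12, 13, 22}

A ∪ B = {9, 10, 12, 13, 22}


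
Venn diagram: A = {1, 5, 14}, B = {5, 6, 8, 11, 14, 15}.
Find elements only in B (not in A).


A = {1, 5, 14}
B = {5, 6, 8, 11, 14, 15}
Region: only in B (not in A)
Elements: {6, 8, 11, 15}

Elements only in B (not in A): {6, 8, 11, 15}


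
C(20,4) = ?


C(n,k) = n! / (k!(n-k)!)
C(20,4) = 20! / (4!16!)
= 4845

C(20,4) = 4845


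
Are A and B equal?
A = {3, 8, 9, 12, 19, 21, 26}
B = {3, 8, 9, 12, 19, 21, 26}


Two sets are equal iff they have exactly the same elements.
A = {3, 8, 9, 12, 19, 21, 26}
B = {3, 8, 9, 12, 19, 21, 26}
Same elements → A = B

Yes, A = B


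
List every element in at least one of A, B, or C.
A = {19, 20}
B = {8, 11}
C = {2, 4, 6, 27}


A ∪ B = {8, 11, 19, 20}
(A ∪ B) ∪ C = {2, 4, 6, 8, 11, 19, 20, 27}

A ∪ B ∪ C = {2, 4, 6, 8, 11, 19, 20, 27}


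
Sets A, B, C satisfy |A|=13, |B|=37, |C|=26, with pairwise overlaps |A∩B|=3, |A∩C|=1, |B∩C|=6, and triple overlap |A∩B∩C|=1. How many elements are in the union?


|A∪B∪C| = |A|+|B|+|C| - |A∩B|-|A∩C|-|B∩C| + |A∩B∩C|
= 13+37+26 - 3-1-6 + 1
= 76 - 10 + 1
= 67

|A ∪ B ∪ C| = 67


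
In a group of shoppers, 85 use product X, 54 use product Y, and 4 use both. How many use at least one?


|A ∪ B| = |A| + |B| - |A ∩ B|
= 85 + 54 - 4
= 135

|A ∪ B| = 135


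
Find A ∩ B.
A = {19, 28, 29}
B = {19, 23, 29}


A ∩ B = elements in both A and B
A = {19, 28, 29}
B = {19, 23, 29}
A ∩ B = {19, 29}

A ∩ B = {19, 29}


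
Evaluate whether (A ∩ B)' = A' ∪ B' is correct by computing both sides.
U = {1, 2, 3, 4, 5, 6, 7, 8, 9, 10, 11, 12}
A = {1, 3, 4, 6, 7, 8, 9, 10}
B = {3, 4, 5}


LHS: A ∩ B = {3, 4}
(A ∩ B)' = U \ (A ∩ B) = {1, 2, 5, 6, 7, 8, 9, 10, 11, 12}
A' = {2, 5, 11, 12}, B' = {1, 2, 6, 7, 8, 9, 10, 11, 12}
Claimed RHS: A' ∪ B' = {1, 2, 5, 6, 7, 8, 9, 10, 11, 12}
Identity is VALID: LHS = RHS = {1, 2, 5, 6, 7, 8, 9, 10, 11, 12} ✓

Identity is valid. (A ∩ B)' = A' ∪ B' = {1, 2, 5, 6, 7, 8, 9, 10, 11, 12}


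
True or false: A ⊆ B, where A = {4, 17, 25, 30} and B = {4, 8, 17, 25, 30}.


A ⊆ B means every element of A is in B.
All elements of A are in B.
So A ⊆ B.

Yes, A ⊆ B


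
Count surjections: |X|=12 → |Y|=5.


n = |X| = 12, k = |Y| = 5. Surjections via inclusion-exclusion:
S(n,k) = Σ(-1)^i × C(k,i) × (k-i)^n, i=0 to k
i=0: (-1)^0×C(5,0)×5^12 = 244140625
i=1: (-1)^1×C(5,1)×4^12 = -83886080
i=2: (-1)^2×C(5,2)×3^12 = 5314410
i=3: (-1)^3×C(5,3)×2^12 = -40960
i=4: (-1)^4×C(5,4)×1^12 = 5
i=5: (-1)^5×C(5,5)×0^12 = 0
Total = 165528000

Number of surjections = 165528000


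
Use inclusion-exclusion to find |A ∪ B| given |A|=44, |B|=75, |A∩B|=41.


|A ∪ B| = |A| + |B| - |A ∩ B|
= 44 + 75 - 41
= 78

|A ∪ B| = 78


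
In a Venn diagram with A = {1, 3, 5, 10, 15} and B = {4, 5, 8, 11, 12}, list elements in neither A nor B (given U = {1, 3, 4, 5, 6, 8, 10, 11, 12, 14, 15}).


A = {1, 3, 5, 10, 15}
B = {4, 5, 8, 11, 12}
Region: in neither A nor B (given U = {1, 3, 4, 5, 6, 8, 10, 11, 12, 14, 15})
Elements: {6, 14}

Elements in neither A nor B (given U = {1, 3, 4, 5, 6, 8, 10, 11, 12, 14, 15}): {6, 14}


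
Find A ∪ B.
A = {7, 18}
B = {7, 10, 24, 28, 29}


A ∪ B = all elements in A or B (or both)
A = {7, 18}
B = {7, 10, 24, 28, 29}
A ∪ B = {7, 10, 18, 24, 28, 29}

A ∪ B = {7, 10, 18, 24, 28, 29}


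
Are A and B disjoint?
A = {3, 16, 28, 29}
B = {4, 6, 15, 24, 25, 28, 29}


Disjoint means A ∩ B = ∅.
A ∩ B = {28, 29}
A ∩ B ≠ ∅, so A and B are NOT disjoint.

No, A and B are not disjoint (A ∩ B = {28, 29})


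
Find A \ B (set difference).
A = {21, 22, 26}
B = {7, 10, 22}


A \ B = elements in A but not in B
A = {21, 22, 26}
B = {7, 10, 22}
Remove from A any elements in B
A \ B = {21, 26}

A \ B = {21, 26}


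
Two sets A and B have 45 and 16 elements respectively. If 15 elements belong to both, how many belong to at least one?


|A ∪ B| = |A| + |B| - |A ∩ B|
= 45 + 16 - 15
= 46

|A ∪ B| = 46


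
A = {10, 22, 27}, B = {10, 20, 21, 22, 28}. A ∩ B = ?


A ∩ B = elements in both A and B
A = {10, 22, 27}
B = {10, 20, 21, 22, 28}
A ∩ B = {10, 22}

A ∩ B = {10, 22}


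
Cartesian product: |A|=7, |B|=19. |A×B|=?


|A × B| = |A| × |B|
= 7 × 19
= 133

|A × B| = 133


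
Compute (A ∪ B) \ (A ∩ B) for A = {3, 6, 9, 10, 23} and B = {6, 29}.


A △ B = (A \ B) ∪ (B \ A) = elements in exactly one of A or B
A \ B = {3, 9, 10, 23}
B \ A = {29}
A △ B = {3, 9, 10, 23, 29}

A △ B = {3, 9, 10, 23, 29}


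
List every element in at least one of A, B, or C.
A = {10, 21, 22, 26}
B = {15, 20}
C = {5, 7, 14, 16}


A ∪ B = {10, 15, 20, 21, 22, 26}
(A ∪ B) ∪ C = {5, 7, 10, 14, 15, 16, 20, 21, 22, 26}

A ∪ B ∪ C = {5, 7, 10, 14, 15, 16, 20, 21, 22, 26}


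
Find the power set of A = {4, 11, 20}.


|A| = 3, so |P(A)| = 2^3 = 8
Enumerate subsets by cardinality (0 to 3):
∅, {4}, {11}, {20}, {4, 11}, {4, 20}, {11, 20}, {4, 11, 20}

P(A) has 8 subsets: ∅, {4}, {11}, {20}, {4, 11}, {4, 20}, {11, 20}, {4, 11, 20}


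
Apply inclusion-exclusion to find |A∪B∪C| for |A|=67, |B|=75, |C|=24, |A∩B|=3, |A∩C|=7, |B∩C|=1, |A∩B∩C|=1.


|A∪B∪C| = |A|+|B|+|C| - |A∩B|-|A∩C|-|B∩C| + |A∩B∩C|
= 67+75+24 - 3-7-1 + 1
= 166 - 11 + 1
= 156

|A ∪ B ∪ C| = 156


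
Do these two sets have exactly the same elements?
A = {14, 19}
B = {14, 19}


Two sets are equal iff they have exactly the same elements.
A = {14, 19}
B = {14, 19}
Same elements → A = B

Yes, A = B


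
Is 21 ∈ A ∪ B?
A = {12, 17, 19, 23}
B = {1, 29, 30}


A = {12, 17, 19, 23}, B = {1, 29, 30}
A ∪ B = all elements in A or B
A ∪ B = {1, 12, 17, 19, 23, 29, 30}
Checking if 21 ∈ A ∪ B
21 is not in A ∪ B → False

21 ∉ A ∪ B


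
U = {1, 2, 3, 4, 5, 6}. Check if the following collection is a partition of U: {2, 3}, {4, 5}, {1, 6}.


A partition requires: (1) non-empty parts, (2) pairwise disjoint, (3) union = U
Parts: {2, 3}, {4, 5}, {1, 6}
Union of parts: {1, 2, 3, 4, 5, 6}
U = {1, 2, 3, 4, 5, 6}
All non-empty? True
Pairwise disjoint? True
Covers U? True

Yes, valid partition


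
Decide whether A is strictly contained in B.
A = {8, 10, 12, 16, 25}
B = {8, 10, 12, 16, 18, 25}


A ⊂ B requires: A ⊆ B AND A ≠ B.
A ⊆ B? Yes
A = B? No
A ⊂ B: Yes (A is a proper subset of B)

Yes, A ⊂ B


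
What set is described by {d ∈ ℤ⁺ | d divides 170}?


Checking each candidate:
Condition: positive divisors of 170
Result = {1, 2, 5, 10, 17, 34, 85, 170}

{1, 2, 5, 10, 17, 34, 85, 170}


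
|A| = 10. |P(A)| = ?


Number of subsets = 2^n
= 2^10
= 1024

|P(A)| = 1024


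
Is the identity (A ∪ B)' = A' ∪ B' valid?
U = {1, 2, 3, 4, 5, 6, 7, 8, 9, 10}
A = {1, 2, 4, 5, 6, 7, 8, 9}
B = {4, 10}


LHS: A ∪ B = {1, 2, 4, 5, 6, 7, 8, 9, 10}
(A ∪ B)' = U \ (A ∪ B) = {3}
A' = {3, 10}, B' = {1, 2, 3, 5, 6, 7, 8, 9}
Claimed RHS: A' ∪ B' = {1, 2, 3, 5, 6, 7, 8, 9, 10}
Identity is INVALID: LHS = {3} but the RHS claimed here equals {1, 2, 3, 5, 6, 7, 8, 9, 10}. The correct form is (A ∪ B)' = A' ∩ B'.

Identity is invalid: (A ∪ B)' = {3} but A' ∪ B' = {1, 2, 3, 5, 6, 7, 8, 9, 10}. The correct De Morgan law is (A ∪ B)' = A' ∩ B'.


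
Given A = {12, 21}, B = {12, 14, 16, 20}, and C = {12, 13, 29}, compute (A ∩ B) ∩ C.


A ∩ B = {12}
(A ∩ B) ∩ C = {12}

A ∩ B ∩ C = {12}


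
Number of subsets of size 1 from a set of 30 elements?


C(n,k) = n! / (k!(n-k)!)
C(30,1) = 30! / (1!29!)
= 30

C(30,1) = 30


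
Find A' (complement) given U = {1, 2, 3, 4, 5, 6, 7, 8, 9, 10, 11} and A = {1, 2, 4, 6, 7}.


Aᶜ = U \ A = elements in U but not in A
U = {1, 2, 3, 4, 5, 6, 7, 8, 9, 10, 11}
A = {1, 2, 4, 6, 7}
Aᶜ = {3, 5, 8, 9, 10, 11}

Aᶜ = {3, 5, 8, 9, 10, 11}


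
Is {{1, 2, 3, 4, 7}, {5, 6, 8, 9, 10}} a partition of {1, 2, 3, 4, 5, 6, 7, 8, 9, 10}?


A partition requires: (1) non-empty parts, (2) pairwise disjoint, (3) union = U
Parts: {1, 2, 3, 4, 7}, {5, 6, 8, 9, 10}
Union of parts: {1, 2, 3, 4, 5, 6, 7, 8, 9, 10}
U = {1, 2, 3, 4, 5, 6, 7, 8, 9, 10}
All non-empty? True
Pairwise disjoint? True
Covers U? True

Yes, valid partition


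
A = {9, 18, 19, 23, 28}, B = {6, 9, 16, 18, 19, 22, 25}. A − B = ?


A \ B = elements in A but not in B
A = {9, 18, 19, 23, 28}
B = {6, 9, 16, 18, 19, 22, 25}
Remove from A any elements in B
A \ B = {23, 28}

A \ B = {23, 28}


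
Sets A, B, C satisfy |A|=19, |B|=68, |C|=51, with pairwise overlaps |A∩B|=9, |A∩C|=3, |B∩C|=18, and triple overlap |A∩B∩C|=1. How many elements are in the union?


|A∪B∪C| = |A|+|B|+|C| - |A∩B|-|A∩C|-|B∩C| + |A∩B∩C|
= 19+68+51 - 9-3-18 + 1
= 138 - 30 + 1
= 109

|A ∪ B ∪ C| = 109


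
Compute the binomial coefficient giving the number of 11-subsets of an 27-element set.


C(n,k) = n! / (k!(n-k)!)
C(27,11) = 27! / (11!16!)
= 13037895

C(27,11) = 13037895


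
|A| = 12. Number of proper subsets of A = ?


Total subsets = 2^n = 2^12 = 4096
Proper subsets exclude the set itself: 2^n - 1
= 4096 - 1
= 4095

Number of proper subsets = 4095


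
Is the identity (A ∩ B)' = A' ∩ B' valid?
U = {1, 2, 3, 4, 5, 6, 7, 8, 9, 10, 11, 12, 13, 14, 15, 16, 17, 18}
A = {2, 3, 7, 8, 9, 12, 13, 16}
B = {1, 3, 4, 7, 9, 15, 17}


LHS: A ∩ B = {3, 7, 9}
(A ∩ B)' = U \ (A ∩ B) = {1, 2, 4, 5, 6, 8, 10, 11, 12, 13, 14, 15, 16, 17, 18}
A' = {1, 4, 5, 6, 10, 11, 14, 15, 17, 18}, B' = {2, 5, 6, 8, 10, 11, 12, 13, 14, 16, 18}
Claimed RHS: A' ∩ B' = {5, 6, 10, 11, 14, 18}
Identity is INVALID: LHS = {1, 2, 4, 5, 6, 8, 10, 11, 12, 13, 14, 15, 16, 17, 18} but the RHS claimed here equals {5, 6, 10, 11, 14, 18}. The correct form is (A ∩ B)' = A' ∪ B'.

Identity is invalid: (A ∩ B)' = {1, 2, 4, 5, 6, 8, 10, 11, 12, 13, 14, 15, 16, 17, 18} but A' ∩ B' = {5, 6, 10, 11, 14, 18}. The correct De Morgan law is (A ∩ B)' = A' ∪ B'.


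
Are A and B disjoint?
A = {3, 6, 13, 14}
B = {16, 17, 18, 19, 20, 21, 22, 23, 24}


Disjoint means A ∩ B = ∅.
A ∩ B = ∅
A ∩ B = ∅, so A and B are disjoint.

Yes, A and B are disjoint


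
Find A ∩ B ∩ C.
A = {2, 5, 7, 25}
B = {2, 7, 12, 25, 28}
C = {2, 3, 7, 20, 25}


A ∩ B = {2, 7, 25}
(A ∩ B) ∩ C = {2, 7, 25}

A ∩ B ∩ C = {2, 7, 25}


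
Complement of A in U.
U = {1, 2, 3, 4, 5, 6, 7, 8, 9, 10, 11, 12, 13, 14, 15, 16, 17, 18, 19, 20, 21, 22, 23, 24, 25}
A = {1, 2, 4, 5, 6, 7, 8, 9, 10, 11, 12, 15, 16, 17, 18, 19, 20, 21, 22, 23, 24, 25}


Aᶜ = U \ A = elements in U but not in A
U = {1, 2, 3, 4, 5, 6, 7, 8, 9, 10, 11, 12, 13, 14, 15, 16, 17, 18, 19, 20, 21, 22, 23, 24, 25}
A = {1, 2, 4, 5, 6, 7, 8, 9, 10, 11, 12, 15, 16, 17, 18, 19, 20, 21, 22, 23, 24, 25}
Aᶜ = {3, 13, 14}

Aᶜ = {3, 13, 14}


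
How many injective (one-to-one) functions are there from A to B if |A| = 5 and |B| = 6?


An injection sends each of |A| = 5 inputs to a distinct output in B.
# injections = |B|·(|B|-1)·…·(|B|-|A|+1) = 6! / (6 - 5)!
= 6 × 5 × 4 × 3 × 2
= 720

Number of injections = 720


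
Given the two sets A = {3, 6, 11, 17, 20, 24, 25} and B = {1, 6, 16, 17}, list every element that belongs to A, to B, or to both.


A ∪ B = all elements in A or B (or both)
A = {3, 6, 11, 17, 20, 24, 25}
B = {1, 6, 16, 17}
A ∪ B = {1, 3, 6, 11, 16, 17, 20, 24, 25}

A ∪ B = {1, 3, 6, 11, 16, 17, 20, 24, 25}


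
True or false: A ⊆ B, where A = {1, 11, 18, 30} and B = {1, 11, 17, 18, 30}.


A ⊆ B means every element of A is in B.
All elements of A are in B.
So A ⊆ B.

Yes, A ⊆ B


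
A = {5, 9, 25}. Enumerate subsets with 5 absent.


A subset of A that omits 5 is a subset of A \ {5}, so there are 2^(n-1) = 2^2 = 4 of them.
Subsets excluding 5: ∅, {9}, {25}, {9, 25}

Subsets excluding 5 (4 total): ∅, {9}, {25}, {9, 25}


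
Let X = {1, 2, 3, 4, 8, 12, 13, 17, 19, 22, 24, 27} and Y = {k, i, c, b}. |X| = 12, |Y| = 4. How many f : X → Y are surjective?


n = |X| = 12, k = |Y| = 4. Surjections via inclusion-exclusion:
S(n,k) = Σ(-1)^i × C(k,i) × (k-i)^n, i=0 to k
i=0: (-1)^0×C(4,0)×4^12 = 16777216
i=1: (-1)^1×C(4,1)×3^12 = -2125764
i=2: (-1)^2×C(4,2)×2^12 = 24576
i=3: (-1)^3×C(4,3)×1^12 = -4
i=4: (-1)^4×C(4,4)×0^12 = 0
Total = 14676024

Number of surjections = 14676024


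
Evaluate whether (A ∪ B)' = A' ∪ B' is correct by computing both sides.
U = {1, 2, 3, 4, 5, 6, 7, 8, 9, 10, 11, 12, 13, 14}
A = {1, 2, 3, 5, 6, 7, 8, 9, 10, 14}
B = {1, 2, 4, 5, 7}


LHS: A ∪ B = {1, 2, 3, 4, 5, 6, 7, 8, 9, 10, 14}
(A ∪ B)' = U \ (A ∪ B) = {11, 12, 13}
A' = {4, 11, 12, 13}, B' = {3, 6, 8, 9, 10, 11, 12, 13, 14}
Claimed RHS: A' ∪ B' = {3, 4, 6, 8, 9, 10, 11, 12, 13, 14}
Identity is INVALID: LHS = {11, 12, 13} but the RHS claimed here equals {3, 4, 6, 8, 9, 10, 11, 12, 13, 14}. The correct form is (A ∪ B)' = A' ∩ B'.

Identity is invalid: (A ∪ B)' = {11, 12, 13} but A' ∪ B' = {3, 4, 6, 8, 9, 10, 11, 12, 13, 14}. The correct De Morgan law is (A ∪ B)' = A' ∩ B'.


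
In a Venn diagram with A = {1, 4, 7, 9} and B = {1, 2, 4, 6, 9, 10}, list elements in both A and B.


A = {1, 4, 7, 9}
B = {1, 2, 4, 6, 9, 10}
Region: in both A and B
Elements: {1, 4, 9}

Elements in both A and B: {1, 4, 9}


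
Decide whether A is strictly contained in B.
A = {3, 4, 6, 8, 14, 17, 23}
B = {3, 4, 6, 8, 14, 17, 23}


A ⊂ B requires: A ⊆ B AND A ≠ B.
A ⊆ B? Yes
A = B? Yes
A = B, so A is not a PROPER subset.

No, A is not a proper subset of B


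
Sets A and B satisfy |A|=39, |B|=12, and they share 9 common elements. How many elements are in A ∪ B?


|A ∪ B| = |A| + |B| - |A ∩ B|
= 39 + 12 - 9
= 42

|A ∪ B| = 42


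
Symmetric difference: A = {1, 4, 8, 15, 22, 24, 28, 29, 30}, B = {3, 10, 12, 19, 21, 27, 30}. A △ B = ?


A △ B = (A \ B) ∪ (B \ A) = elements in exactly one of A or B
A \ B = {1, 4, 8, 15, 22, 24, 28, 29}
B \ A = {3, 10, 12, 19, 21, 27}
A △ B = {1, 3, 4, 8, 10, 12, 15, 19, 21, 22, 24, 27, 28, 29}

A △ B = {1, 3, 4, 8, 10, 12, 15, 19, 21, 22, 24, 27, 28, 29}


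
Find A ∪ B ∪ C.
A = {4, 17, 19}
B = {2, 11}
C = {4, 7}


A ∪ B = {2, 4, 11, 17, 19}
(A ∪ B) ∪ C = {2, 4, 7, 11, 17, 19}

A ∪ B ∪ C = {2, 4, 7, 11, 17, 19}


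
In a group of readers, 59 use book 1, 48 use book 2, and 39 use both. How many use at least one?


|A ∪ B| = |A| + |B| - |A ∩ B|
= 59 + 48 - 39
= 68

|A ∪ B| = 68


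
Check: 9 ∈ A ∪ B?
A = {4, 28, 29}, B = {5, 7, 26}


A = {4, 28, 29}, B = {5, 7, 26}
A ∪ B = all elements in A or B
A ∪ B = {4, 5, 7, 26, 28, 29}
Checking if 9 ∈ A ∪ B
9 is not in A ∪ B → False

9 ∉ A ∪ B
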